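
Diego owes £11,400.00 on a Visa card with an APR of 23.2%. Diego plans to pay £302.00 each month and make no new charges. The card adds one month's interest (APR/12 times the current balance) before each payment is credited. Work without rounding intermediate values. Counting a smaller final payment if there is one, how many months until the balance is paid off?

69 payments

Monthly rate r = 23.2%/12 = 1.93333% = 0.0193333.
Recurrence: B ← B·(1+r) − £302.00.
Month 1: interest £220.40; balance after payment £11,318.40.
Month 2: interest £218.82; balance after payment £11,235.22.
Closed form: n = −ln(1 − rB₀/P)/ln(1+r) = −ln(0.2702)/ln(1.01933) ≈ 68.338, so the balance reaches zero during payment 69.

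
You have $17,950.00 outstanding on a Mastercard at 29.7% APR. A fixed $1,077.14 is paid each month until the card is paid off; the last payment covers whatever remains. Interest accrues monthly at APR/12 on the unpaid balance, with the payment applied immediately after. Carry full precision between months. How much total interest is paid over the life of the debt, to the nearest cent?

Monthly rate r = 29.7%/12 = 2.475% = 0.02475.
Payoff takes n = ⌈−ln(1 − rB₀/P)/ln(1+r)⌉ = ⌈21.751⌉ = 22 payments; the last is $811.59.
Total paid = 21·$1,077.14 + $811.59 = $23,431.53.
Total interest = total paid − principal = $23,431.53 − $17,950.00 = $5,481.53.

$5,481.53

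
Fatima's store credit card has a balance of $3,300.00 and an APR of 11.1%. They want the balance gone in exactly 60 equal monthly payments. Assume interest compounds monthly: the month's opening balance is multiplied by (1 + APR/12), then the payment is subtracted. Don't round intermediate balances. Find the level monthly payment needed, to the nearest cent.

Monthly rate r = 11.1%/12 = 0.925% = 0.00925.
Level-payment amortization: P = B₀·r / (1 − (1+r)^(−n)) = 3300.00·0.00925 / (1 − 1.00925^(−60)).
Denominator 1 − (1+r)^(−60) = 0.424461322.
P = 30.525 / 0.424461322 ≈ 71.91.

$71.91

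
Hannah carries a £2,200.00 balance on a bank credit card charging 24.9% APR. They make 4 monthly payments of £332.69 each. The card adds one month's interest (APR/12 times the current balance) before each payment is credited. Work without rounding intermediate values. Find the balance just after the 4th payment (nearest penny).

Monthly rate r = 24.9%/12 = 2.075% = 0.02075.
Each month: B ← B·(1+r) − £332.69.
Month 1: interest £45.65; balance after payment £1,912.96.
Month 2: interest £39.69; balance after payment £1,619.96.
Month 3: interest £33.61; balance after payment £1,320.89.
Month 4: interest £27.41; balance after payment £1,015.61.

£1,015.61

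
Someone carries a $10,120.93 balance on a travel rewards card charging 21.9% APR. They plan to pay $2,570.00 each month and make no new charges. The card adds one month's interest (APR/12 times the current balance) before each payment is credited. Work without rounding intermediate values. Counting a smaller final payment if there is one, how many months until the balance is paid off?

Monthly rate r = 21.9%/12 = 1.825% = 0.01825.
Recurrence: B ← B·(1+r) − $2,570.00.
Month 1: interest $184.71; balance after payment $7,735.64.
Month 2: interest $141.18; balance after payment $5,306.81.
Month 3: interest $96.85; balance after payment $2,833.66.
Month 4: interest $51.71; balance after payment $315.38.
Month 5: interest $5.76; balance after payment $0.00.

5 months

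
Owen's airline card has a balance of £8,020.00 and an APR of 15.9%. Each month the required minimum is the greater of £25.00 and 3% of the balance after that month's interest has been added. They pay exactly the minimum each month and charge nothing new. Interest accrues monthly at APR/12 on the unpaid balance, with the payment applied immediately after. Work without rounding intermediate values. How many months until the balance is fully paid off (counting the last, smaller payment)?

176 months

Monthly rate r = 15.9%/12 = 1.325% = 0.01325.
While 3% of the post-interest balance exceeds £25.00, each month B ← (B·(1+r))·(1 − 0.03), i.e. B shrinks by the factor (1+r)·0.97 = 0.98285.
This holds for months 1–132. Entering month 133 the balance is £817.78; 3% of the post-interest balance is now below £25.00, so the flat £25.00 minimum applies from here.
From month 133 a fixed £25.00 at rate r clears £817.78 in 44 more payments. Total: 132 + 44 = 176 months.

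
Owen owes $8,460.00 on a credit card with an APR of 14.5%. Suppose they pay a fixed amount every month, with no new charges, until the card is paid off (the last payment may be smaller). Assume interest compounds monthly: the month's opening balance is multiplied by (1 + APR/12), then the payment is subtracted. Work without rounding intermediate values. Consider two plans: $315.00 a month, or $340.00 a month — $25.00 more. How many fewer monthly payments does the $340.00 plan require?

3 fewer payments

Monthly rate r = 14.5%/12 = 1.20833% = 0.0120833.
At $315.00/mo: n = ⌈−ln(1 − rB₀/P)/ln(1+r)⌉ = 33 payments (last $209.92); total interest = total paid − $8,460.00 = $1,829.92.
At $340.00/mo: 30 payments (last $263.74); total interest $1,663.74.
Payments saved = 33 − 30 = 3.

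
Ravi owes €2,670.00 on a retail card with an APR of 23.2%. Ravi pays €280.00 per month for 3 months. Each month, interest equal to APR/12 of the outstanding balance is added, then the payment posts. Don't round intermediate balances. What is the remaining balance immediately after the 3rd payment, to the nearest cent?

€1,971.53

Monthly rate r = 23.2%/12 = 1.93333% = 0.0193333.
Each month: B ← B·(1+r) − €280.00.
Month 1: interest €51.62; balance after payment €2,441.62.
Month 2: interest €47.20; balance after payment €2,208.82.
Month 3: interest €42.70; balance after payment €1,971.53.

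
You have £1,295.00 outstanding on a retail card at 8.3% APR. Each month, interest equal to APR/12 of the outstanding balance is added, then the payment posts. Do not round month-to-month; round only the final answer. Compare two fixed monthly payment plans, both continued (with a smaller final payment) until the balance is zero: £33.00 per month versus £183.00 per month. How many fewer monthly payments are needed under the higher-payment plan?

Monthly rate r = 8.3%/12 = 0.691667% = 0.00691667.
At £33.00/mo: n = ⌈−ln(1 − rB₀/P)/ln(1+r)⌉ = 46 payments (last £31.07); total interest = total paid − £1,295.00 = £221.07.
At £183.00/mo: 8 payments (last £51.48); total interest £37.48.
Payments saved = 46 − 8 = 38.

38 fewer payments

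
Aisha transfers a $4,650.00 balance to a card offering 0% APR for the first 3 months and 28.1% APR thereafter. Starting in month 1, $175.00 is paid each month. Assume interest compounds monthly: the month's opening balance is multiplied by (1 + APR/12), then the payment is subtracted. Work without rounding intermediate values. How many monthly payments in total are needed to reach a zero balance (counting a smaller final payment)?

38 payments

Promo months 1–3 at r₀ = 0%/12 = 0; months 4+ at r₁ = 28.1%/12 = 0.0234167.
After month 3 (no interest yet): B = $4,650.00 − 3·$175.00 = $4,125.00.
Then at r₁ with $175.00/mo: n₂ = −ln(1 − r₁·B/P)/ln(1+r₁) ≈ 34.69 → 35 more payments.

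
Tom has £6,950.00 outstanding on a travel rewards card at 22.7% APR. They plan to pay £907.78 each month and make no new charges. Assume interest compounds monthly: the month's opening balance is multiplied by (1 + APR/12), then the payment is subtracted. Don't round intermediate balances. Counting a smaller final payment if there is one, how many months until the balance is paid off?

9 payments

Monthly rate r = 22.7%/12 = 1.89167% = 0.0189167.
Recurrence: B ← B·(1+r) − £907.78.
Month 1: interest £131.47; balance after payment £6,173.69.
Month 2: interest £116.79; balance after payment £5,382.70.
Closed form: n = −ln(1 − rB₀/P)/ln(1+r) = −ln(0.85517)/ln(1.01892) ≈ 8.349, so the balance reaches zero during payment 9.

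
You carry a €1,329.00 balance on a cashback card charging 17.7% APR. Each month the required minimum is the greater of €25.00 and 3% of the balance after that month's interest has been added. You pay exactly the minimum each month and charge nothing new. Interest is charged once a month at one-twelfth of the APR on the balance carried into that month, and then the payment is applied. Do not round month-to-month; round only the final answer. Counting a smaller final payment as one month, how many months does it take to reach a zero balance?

Monthly rate r = 17.7%/12 = 1.475% = 0.01475.
While 3% of the post-interest balance exceeds €25.00, each month B ← (B·(1+r))·(1 − 0.03), i.e. B shrinks by the factor (1+r)·0.97 = 0.98431.
This holds for months 1–31. Entering month 32 the balance is €813.92; 3% of the post-interest balance is now below €25.00, so the flat €25.00 minimum applies from here.
From month 32 a fixed €25.00 at rate r clears €813.92 in 45 more payments. Total: 31 + 45 = 76 months.

76 months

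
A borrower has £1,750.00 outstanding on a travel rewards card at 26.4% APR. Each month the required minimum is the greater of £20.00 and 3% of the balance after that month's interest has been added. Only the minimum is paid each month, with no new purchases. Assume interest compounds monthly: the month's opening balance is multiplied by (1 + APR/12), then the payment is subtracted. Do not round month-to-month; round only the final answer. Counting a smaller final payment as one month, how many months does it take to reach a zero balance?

172 months

Monthly rate r = 26.4%/12 = 2.2% = 0.022.
While 3% of the post-interest balance exceeds £20.00, each month B ← (B·(1+r))·(1 − 0.03), i.e. B shrinks by the factor (1+r)·0.97 = 0.99134.
This holds for months 1–114. Entering month 115 the balance is £649.26; 3% of the post-interest balance is now below £20.00, so the flat £20.00 minimum applies from here.
From month 115 a fixed £20.00 at rate r clears £649.26 in 58 more payments. Total: 114 + 58 = 172 months.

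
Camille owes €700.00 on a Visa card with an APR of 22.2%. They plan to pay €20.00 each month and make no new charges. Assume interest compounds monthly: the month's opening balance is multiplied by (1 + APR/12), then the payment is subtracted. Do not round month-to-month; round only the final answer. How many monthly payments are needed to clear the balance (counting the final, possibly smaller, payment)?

57 payments

Monthly rate r = 22.2%/12 = 1.85% = 0.0185.
Recurrence: B ← B·(1+r) − €20.00.
Month 1: interest €12.95; balance after payment €692.95.
Month 2: interest €12.82; balance after payment €685.77.
Closed form: n = −ln(1 − rB₀/P)/ln(1+r) = −ln(0.3525)/ln(1.0185) ≈ 56.882, so the balance reaches zero during payment 57.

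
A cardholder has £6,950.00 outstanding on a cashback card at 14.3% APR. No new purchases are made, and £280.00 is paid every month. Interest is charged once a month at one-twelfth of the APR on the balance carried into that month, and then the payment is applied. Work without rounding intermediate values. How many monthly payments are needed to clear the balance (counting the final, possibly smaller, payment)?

30 payments

Monthly rate r = 14.3%/12 = 1.19167% = 0.0119167.
Recurrence: B ← B·(1+r) − £280.00.
Month 1: interest £82.82; balance after payment £6,752.82.
Month 2: interest £80.47; balance after payment £6,553.29.
Closed form: n = −ln(1 − rB₀/P)/ln(1+r) = −ln(0.70421)/ln(1.01192) ≈ 29.602, so the balance reaches zero during payment 30.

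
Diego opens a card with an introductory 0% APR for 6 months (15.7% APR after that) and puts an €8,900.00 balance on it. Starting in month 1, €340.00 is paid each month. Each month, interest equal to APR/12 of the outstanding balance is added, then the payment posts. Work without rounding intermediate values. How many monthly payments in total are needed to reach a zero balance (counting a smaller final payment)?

Promo months 1–6 at r₀ = 0%/12 = 0; months 7+ at r₁ = 15.7%/12 = 0.0130833.
After month 6 (no interest yet): B = €8,900.00 − 6·€340.00 = €6,860.00.
Then at r₁ with €340.00/mo: n₂ = −ln(1 − r₁·B/P)/ln(1+r₁) ≈ 23.58 → 24 more payments.

30 months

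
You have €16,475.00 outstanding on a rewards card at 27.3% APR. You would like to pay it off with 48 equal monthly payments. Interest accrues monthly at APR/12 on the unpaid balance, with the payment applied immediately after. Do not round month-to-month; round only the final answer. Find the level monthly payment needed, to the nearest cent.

€567.61

Monthly rate r = 27.3%/12 = 2.275% = 0.02275.
Level-payment amortization: P = B₀·r / (1 − (1+r)^(−n)) = 16475.00·0.02275 / (1 − 1.02275^(−48)).
Denominator 1 − (1+r)^(−48) = 0.660324231.
P = 374.806 / 0.660324231 ≈ 567.61.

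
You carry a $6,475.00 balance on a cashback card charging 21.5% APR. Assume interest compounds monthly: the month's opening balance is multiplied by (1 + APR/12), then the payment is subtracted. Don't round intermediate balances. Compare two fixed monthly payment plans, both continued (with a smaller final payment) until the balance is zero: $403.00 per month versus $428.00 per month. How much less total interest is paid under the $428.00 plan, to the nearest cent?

$84.30

Monthly rate r = 21.5%/12 = 1.79167% = 0.0179167.
At $403.00/mo: n = ⌈−ln(1 − rB₀/P)/ln(1+r)⌉ = 20 payments (last $47.75); total interest = total paid − $6,475.00 = $1,229.75.
At $428.00/mo: 18 payments (last $344.45); total interest $1,145.45.
Interest saved = $1,229.75 − $1,145.45 = $84.30.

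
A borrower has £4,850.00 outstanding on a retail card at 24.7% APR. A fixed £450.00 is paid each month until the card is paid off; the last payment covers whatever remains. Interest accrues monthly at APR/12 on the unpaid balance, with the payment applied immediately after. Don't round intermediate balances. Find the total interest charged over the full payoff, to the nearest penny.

£690.88

Monthly rate r = 24.7%/12 = 2.05833% = 0.0205833.
Payoff takes n = ⌈−ln(1 − rB₀/P)/ln(1+r)⌉ = ⌈12.311⌉ = 13 payments; the last is £140.88.
Total paid = 12·£450.00 + £140.88 = £5,540.88.
Total interest = total paid − principal = £5,540.88 − £4,850.00 = £690.88.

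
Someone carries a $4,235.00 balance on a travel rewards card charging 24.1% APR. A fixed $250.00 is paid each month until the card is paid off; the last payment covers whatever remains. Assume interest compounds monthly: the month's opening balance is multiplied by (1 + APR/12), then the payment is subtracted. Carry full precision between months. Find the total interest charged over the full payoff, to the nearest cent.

$993.39

Monthly rate r = 24.1%/12 = 2.00833% = 0.0200833.
Payoff takes n = ⌈−ln(1 − rB₀/P)/ln(1+r)⌉ = ⌈20.913⌉ = 21 payments; the last is $228.39.
Total paid = 20·$250.00 + $228.39 = $5,228.39.
Total interest = total paid − principal = $5,228.39 − $4,235.00 = $993.39.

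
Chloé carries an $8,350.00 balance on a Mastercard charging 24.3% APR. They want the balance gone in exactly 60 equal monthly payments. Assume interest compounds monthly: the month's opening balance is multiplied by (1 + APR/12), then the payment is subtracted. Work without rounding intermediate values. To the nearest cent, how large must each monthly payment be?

$241.67

Monthly rate r = 24.3%/12 = 2.025% = 0.02025.
Level-payment amortization: P = B₀·r / (1 − (1+r)^(−n)) = 8350.00·0.02025 / (1 − 1.02025^(−60)).
Denominator 1 − (1+r)^(−60) = 0.699666489.
P = 169.088 / 0.699666489 ≈ 241.67.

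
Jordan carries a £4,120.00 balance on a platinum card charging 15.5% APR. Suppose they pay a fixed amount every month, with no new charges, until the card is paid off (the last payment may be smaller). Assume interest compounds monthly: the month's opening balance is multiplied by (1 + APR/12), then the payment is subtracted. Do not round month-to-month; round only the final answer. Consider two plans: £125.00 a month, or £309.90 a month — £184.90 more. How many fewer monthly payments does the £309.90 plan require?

Monthly rate r = 15.5%/12 = 1.29167% = 0.0129167.
At £125.00/mo: n = ⌈−ln(1 − rB₀/P)/ln(1+r)⌉ = 44 payments (last £27.42); total interest = total paid − £4,120.00 = £1,282.42.
At £309.90/mo: 15 payments (last £211.26); total interest £429.86.
Payments saved = 44 − 15 = 29.

29 fewer payments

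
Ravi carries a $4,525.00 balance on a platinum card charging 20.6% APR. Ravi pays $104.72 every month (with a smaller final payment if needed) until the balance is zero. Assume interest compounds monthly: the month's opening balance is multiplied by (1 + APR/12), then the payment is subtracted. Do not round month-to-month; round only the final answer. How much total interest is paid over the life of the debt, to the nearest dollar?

Monthly rate r = 20.6%/12 = 1.71667% = 0.0171667.
Payoff takes n = ⌈−ln(1 − rB₀/P)/ln(1+r)⌉ = ⌈79.545⌉ = 80 payments; the last is $57.34.
Total paid = 79·$104.72 + $57.34 = $8,330.22.
Total interest = total paid − principal = $8,330.22 − $4,525.00 = $3,805.22.

$3,805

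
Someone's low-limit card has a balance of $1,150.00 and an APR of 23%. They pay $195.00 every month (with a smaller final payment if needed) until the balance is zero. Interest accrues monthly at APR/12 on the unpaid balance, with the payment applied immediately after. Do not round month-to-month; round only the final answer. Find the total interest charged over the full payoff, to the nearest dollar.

Monthly rate r = 23%/12 = 1.91667% = 0.0191667.
Payoff takes n = ⌈−ln(1 − rB₀/P)/ln(1+r)⌉ = ⌈6.318⌉ = 7 payments; the last is $62.41.
Total paid = 6·$195.00 + $62.41 = $1,232.41.
Total interest = total paid − principal = $1,232.41 − $1,150.00 = $82.41.

$82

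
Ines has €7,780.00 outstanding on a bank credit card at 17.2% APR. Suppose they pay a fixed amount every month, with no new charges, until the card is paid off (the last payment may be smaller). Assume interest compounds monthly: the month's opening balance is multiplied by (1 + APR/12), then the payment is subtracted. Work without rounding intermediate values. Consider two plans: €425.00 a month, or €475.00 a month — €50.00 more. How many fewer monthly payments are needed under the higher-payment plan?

3 fewer payments

Monthly rate r = 17.2%/12 = 1.43333% = 0.0143333.
At €425.00/mo: n = ⌈−ln(1 − rB₀/P)/ln(1+r)⌉ = 22 payments (last €164.04); total interest = total paid − €7,780.00 = €1,309.04.
At €475.00/mo: 19 payments (last €381.15); total interest €1,151.15.
Payments saved = 22 − 19 = 3.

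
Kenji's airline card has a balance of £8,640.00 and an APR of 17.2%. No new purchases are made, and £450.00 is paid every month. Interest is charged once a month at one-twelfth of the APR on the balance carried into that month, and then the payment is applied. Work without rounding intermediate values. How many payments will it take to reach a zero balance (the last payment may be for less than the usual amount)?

Monthly rate r = 17.2%/12 = 1.43333% = 0.0143333.
Recurrence: B ← B·(1+r) − £450.00.
Month 1: interest £123.84; balance after payment £8,313.84.
Month 2: interest £119.17; balance after payment £7,983.01.
Closed form: n = −ln(1 − rB₀/P)/ln(1+r) = −ln(0.7248)/ln(1.01433) ≈ 22.616, so the balance reaches zero during payment 23.

23 payments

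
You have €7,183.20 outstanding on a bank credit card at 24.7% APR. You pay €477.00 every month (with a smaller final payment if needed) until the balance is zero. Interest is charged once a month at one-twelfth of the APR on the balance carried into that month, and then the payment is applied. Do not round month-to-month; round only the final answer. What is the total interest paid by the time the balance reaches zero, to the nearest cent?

Monthly rate r = 24.7%/12 = 2.05833% = 0.0205833.
Payoff takes n = ⌈−ln(1 − rB₀/P)/ln(1+r)⌉ = ⌈18.210⌉ = 19 payments; the last is €100.94.
Total paid = 18·€477.00 + €100.94 = €8,686.94.
Total interest = total paid − principal = €8,686.94 − €7,183.20 = €1,503.74.

€1,503.74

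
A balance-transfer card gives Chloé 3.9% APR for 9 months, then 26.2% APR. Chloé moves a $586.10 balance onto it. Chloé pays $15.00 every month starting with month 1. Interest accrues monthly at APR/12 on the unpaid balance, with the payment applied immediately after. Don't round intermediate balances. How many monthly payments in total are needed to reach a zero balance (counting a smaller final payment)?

Promo months 1–9 at r₀ = 3.9%/12 = 0.00325; months 10+ at r₁ = 26.2%/12 = 0.0218333.
After month 9: iterate B ← B·(1+r₀) − $15.00 for 9 months → $466.70.
Then at r₁ with $15.00/mo: n₂ = −ln(1 − r₁·B/P)/ln(1+r₁) ≈ 52.66 → 53 more payments.

62 months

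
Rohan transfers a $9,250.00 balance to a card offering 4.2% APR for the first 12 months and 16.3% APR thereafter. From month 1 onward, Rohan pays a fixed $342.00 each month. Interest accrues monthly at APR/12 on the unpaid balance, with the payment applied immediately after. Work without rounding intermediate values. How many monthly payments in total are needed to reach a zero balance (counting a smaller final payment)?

31 payments

Promo months 1–12 at r₀ = 4.2%/12 = 0.0035; months 13+ at r₁ = 16.3%/12 = 0.0135833.
After month 12: iterate B ← B·(1+r₀) − $342.00 for 12 months → $5,462.14.
Then at r₁ with $342.00/mo: n₂ = −ln(1 − r₁·B/P)/ln(1+r₁) ≈ 18.13 → 19 more payments.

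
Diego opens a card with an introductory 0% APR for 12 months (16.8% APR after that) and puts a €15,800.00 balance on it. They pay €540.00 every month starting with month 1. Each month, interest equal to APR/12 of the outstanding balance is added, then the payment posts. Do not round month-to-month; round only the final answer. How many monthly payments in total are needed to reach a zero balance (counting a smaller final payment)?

Promo months 1–12 at r₀ = 0%/12 = 0; months 13+ at r₁ = 16.8%/12 = 0.014.
After month 12 (no interest yet): B = €15,800.00 − 12·€540.00 = €9,320.00.
Then at r₁ with €540.00/mo: n₂ = −ln(1 − r₁·B/P)/ln(1+r₁) ≈ 19.89 → 20 more payments.

32 months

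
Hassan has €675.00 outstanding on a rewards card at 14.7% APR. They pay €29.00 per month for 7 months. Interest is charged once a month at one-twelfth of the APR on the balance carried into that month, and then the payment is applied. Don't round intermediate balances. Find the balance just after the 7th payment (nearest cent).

Monthly rate r = 14.7%/12 = 1.225% = 0.01225.
Each month: B ← B·(1+r) − €29.00.
Month 1: interest €8.27; balance after payment €654.27.
Month 2: interest €8.01; balance after payment €633.28.
Month 3: interest €7.76; balance after payment €612.04.
Month 4: interest €7.50; balance after payment €590.54.
Month 5: interest €7.23; balance after payment €568.77.
Month 6: interest €6.97; balance after payment €546.74.
Month 7: interest €6.70; balance after payment €524.44.

€524.44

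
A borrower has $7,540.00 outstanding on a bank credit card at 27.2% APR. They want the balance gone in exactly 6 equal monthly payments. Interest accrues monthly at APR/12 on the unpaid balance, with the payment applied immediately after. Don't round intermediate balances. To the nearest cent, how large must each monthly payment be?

$1,358.22

Monthly rate r = 27.2%/12 = 2.26667% = 0.0226667.
Level-payment amortization: P = B₀·r / (1 − (1+r)^(−n)) = 7540.00·0.0226667 / (1 − 1.02267^(−6)).
Denominator 1 − (1+r)^(−6) = 0.125831009.
P = 170.907 / 0.125831009 ≈ 1358.22.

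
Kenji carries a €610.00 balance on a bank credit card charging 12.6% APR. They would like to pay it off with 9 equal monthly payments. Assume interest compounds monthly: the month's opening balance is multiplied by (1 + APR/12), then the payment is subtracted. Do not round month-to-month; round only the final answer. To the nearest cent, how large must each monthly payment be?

€71.39

Monthly rate r = 12.6%/12 = 1.05% = 0.0105.
Level-payment amortization: P = B₀·r / (1 − (1+r)^(−n)) = 610.00·0.0105 / (1 − 1.0105^(−9)).
Denominator 1 − (1+r)^(−9) = 0.0897239017.
P = 6.405 / 0.0897239017 ≈ 71.39.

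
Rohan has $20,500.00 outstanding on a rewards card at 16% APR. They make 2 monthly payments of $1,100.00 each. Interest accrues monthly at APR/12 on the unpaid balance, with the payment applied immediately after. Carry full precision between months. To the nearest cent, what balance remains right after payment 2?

Monthly rate r = 16%/12 = 1.33333% = 0.0133333.
Each month: B ← B·(1+r) − $1,100.00.
Month 1: interest $273.33; balance after payment $19,673.33.
Month 2: interest $262.31; balance after payment $18,835.64.

$18,835.64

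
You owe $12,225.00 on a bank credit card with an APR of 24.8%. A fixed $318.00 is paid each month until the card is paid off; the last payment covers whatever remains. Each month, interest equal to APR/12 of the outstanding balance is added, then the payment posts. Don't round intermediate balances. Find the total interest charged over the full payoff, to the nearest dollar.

$12,373

Monthly rate r = 24.8%/12 = 2.06667% = 0.0206667.
Payoff takes n = ⌈−ln(1 − rB₀/P)/ln(1+r)⌉ = ⌈77.351⌉ = 78 payments; the last is $112.38.
Total paid = 77·$318.00 + $112.38 = $24,598.38.
Total interest = total paid − principal = $24,598.38 − $12,225.00 = $12,373.38.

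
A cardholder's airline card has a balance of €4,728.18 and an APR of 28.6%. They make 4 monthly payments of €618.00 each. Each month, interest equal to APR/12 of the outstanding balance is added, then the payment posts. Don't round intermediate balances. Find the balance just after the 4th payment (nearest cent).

€2,633.52

Monthly rate r = 28.6%/12 = 2.38333% = 0.0238333.
Each month: B ← B·(1+r) − €618.00.
Month 1: interest €112.69; balance after payment €4,222.87.
Month 2: interest €100.65; balance after payment €3,705.51.
Month 3: interest €88.31; balance after payment €3,175.83.
Month 4: interest €75.69; balance after payment €2,633.52.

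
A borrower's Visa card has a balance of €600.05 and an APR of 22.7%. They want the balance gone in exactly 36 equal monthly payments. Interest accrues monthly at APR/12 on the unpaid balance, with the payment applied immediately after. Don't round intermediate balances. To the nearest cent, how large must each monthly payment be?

€23.13

Monthly rate r = 22.7%/12 = 1.89167% = 0.0189167.
Level-payment amortization: P = B₀·r / (1 − (1+r)^(−n)) = 600.05·0.0189167 / (1 − 1.01892^(−36)).
Denominator 1 − (1+r)^(−36) = 0.490659725.
P = 11.3509 / 0.490659725 ≈ 23.13.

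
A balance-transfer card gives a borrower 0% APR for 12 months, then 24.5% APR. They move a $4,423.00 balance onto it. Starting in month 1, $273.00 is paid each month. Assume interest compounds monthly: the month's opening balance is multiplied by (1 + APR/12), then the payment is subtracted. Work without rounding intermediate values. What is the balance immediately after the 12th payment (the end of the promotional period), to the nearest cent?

Promo months 1–12 at r₀ = 0%/12 = 0; months 13+ at r₁ = 24.5%/12 = 0.0204167.
After month 12 (no interest yet): B = $4,423.00 − 12·$273.00 = $1,147.00.

$1,147.00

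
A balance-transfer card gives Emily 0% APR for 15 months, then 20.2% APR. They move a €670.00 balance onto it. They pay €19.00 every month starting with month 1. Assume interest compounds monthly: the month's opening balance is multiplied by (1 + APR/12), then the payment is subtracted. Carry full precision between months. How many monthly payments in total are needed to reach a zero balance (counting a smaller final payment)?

40 payments

Promo months 1–15 at r₀ = 0%/12 = 0; months 16+ at r₁ = 20.2%/12 = 0.0168333.
After month 15 (no interest yet): B = €670.00 − 15·€19.00 = €385.00.
Then at r₁ with €19.00/mo: n₂ = −ln(1 − r₁·B/P)/ln(1+r₁) ≈ 24.99 → 25 more payments.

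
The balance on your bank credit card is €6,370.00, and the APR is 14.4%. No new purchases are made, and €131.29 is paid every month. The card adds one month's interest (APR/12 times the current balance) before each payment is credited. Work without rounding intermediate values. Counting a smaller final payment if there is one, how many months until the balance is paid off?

74 payments

Monthly rate r = 14.4%/12 = 1.2% = 0.012.
Recurrence: B ← B·(1+r) − €131.29.
Month 1: interest €76.44; balance after payment €6,315.15.
Month 2: interest €75.78; balance after payment €6,259.64.
Closed form: n = −ln(1 − rB₀/P)/ln(1+r) = −ln(0.41778)/ln(1.012) ≈ 73.169, so the balance reaches zero during payment 74.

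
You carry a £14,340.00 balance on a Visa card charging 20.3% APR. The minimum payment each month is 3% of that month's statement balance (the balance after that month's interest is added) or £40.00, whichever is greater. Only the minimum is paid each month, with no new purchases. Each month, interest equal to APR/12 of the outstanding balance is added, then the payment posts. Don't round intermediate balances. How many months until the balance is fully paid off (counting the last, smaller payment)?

224 months

Monthly rate r = 20.3%/12 = 1.69167% = 0.0169167.
While 3% of the post-interest balance exceeds £40.00, each month B ← (B·(1+r))·(1 − 0.03), i.e. B shrinks by the factor (1+r)·0.97 = 0.98641.
This holds for months 1–175. Entering month 176 the balance is £1,307.80; 3% of the post-interest balance is now below £40.00, so the flat £40.00 minimum applies from here.
From month 176 a fixed £40.00 at rate r clears £1,307.80 in 49 more payments. Total: 175 + 49 = 224 months.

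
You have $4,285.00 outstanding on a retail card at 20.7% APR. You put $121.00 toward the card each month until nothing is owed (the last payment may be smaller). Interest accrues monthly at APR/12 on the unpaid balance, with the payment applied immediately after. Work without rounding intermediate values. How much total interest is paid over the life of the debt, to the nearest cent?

Monthly rate r = 20.7%/12 = 1.725% = 0.01725.
Payoff takes n = ⌈−ln(1 − rB₀/P)/ln(1+r)⌉ = ⌈55.187⌉ = 56 payments; the last is $22.82.
Total paid = 55·$121.00 + $22.82 = $6,677.82.
Total interest = total paid − principal = $6,677.82 − $4,285.00 = $2,392.82.

$2,392.82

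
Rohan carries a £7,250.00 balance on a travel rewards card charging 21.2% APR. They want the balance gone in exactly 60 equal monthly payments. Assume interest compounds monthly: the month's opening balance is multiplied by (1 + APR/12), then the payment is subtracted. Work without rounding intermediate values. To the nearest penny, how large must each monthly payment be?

Monthly rate r = 21.2%/12 = 1.76667% = 0.0176667.
Level-payment amortization: P = B₀·r / (1 − (1+r)^(−n)) = 7250.00·0.0176667 / (1 − 1.01767^(−60)).
Denominator 1 − (1+r)^(−60) = 0.650323034.
P = 128.083 / 0.650323034 ≈ 196.95.

£196.95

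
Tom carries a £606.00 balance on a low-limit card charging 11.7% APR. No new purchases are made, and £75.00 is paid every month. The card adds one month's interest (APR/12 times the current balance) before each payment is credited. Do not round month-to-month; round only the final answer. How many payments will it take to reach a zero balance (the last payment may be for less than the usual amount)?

9 payments

Monthly rate r = 11.7%/12 = 0.975% = 0.00975.
Recurrence: B ← B·(1+r) − £75.00.
Month 1: interest £5.91; balance after payment £536.91.
Month 2: interest £5.23; balance after payment £467.14.
Closed form: n = −ln(1 − rB₀/P)/ln(1+r) = −ln(0.92122)/ln(1.00975) ≈ 8.457, so the balance reaches zero during payment 9.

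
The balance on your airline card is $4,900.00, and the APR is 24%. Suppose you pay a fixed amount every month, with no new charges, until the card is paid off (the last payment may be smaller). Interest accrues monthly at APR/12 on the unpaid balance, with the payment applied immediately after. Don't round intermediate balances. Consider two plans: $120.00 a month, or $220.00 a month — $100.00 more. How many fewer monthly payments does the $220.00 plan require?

56 fewer payments

Monthly rate r = 24%/12 = 2% = 0.02.
At $120.00/mo: n = ⌈−ln(1 − rB₀/P)/ln(1+r)⌉ = 86 payments (last $80.41); total interest = total paid − $4,900.00 = $5,380.41.
At $220.00/mo: 30 payments (last $170.69); total interest $1,650.69.
Payments saved = 86 − 30 = 56.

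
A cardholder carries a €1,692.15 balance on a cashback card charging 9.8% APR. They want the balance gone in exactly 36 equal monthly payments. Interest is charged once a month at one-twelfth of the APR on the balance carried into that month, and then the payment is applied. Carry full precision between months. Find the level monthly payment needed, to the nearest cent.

Monthly rate r = 9.8%/12 = 0.816667% = 0.00816667.
Level-payment amortization: P = B₀·r / (1 − (1+r)^(−n)) = 1692.15·0.00816667 / (1 − 1.00817^(−36)).
Denominator 1 − (1+r)^(−36) = 0.253833114.
P = 13.8192 / 0.253833114 ≈ 54.44.

€54.44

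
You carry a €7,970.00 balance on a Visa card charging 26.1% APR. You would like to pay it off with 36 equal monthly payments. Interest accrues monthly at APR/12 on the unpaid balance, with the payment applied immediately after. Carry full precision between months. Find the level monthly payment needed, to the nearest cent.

Monthly rate r = 26.1%/12 = 2.175% = 0.02175.
Level-payment amortization: P = B₀·r / (1 − (1+r)^(−n)) = 7970.00·0.02175 / (1 − 1.02175^(−36)).
Denominator 1 − (1+r)^(−36) = 0.539114834.
P = 173.348 / 0.539114834 ≈ 321.54.

€321.54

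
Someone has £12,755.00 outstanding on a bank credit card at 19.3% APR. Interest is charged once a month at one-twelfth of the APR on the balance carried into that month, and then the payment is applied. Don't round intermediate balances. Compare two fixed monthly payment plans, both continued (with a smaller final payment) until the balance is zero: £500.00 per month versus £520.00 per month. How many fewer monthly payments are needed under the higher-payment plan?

Monthly rate r = 19.3%/12 = 1.60833% = 0.0160833.
At £500.00/mo: n = ⌈−ln(1 − rB₀/P)/ln(1+r)⌉ = 34 payments (last £50.19); total interest = total paid − £12,755.00 = £3,795.19.
At £520.00/mo: 32 payments (last £232.21); total interest £3,597.21.
Payments saved = 34 − 32 = 2.

2 fewer payments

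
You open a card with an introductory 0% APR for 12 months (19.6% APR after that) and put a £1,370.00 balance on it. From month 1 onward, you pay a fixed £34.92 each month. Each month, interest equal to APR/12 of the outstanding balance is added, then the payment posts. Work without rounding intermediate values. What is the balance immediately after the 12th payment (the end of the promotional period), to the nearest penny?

Promo months 1–12 at r₀ = 0%/12 = 0; months 13+ at r₁ = 19.6%/12 = 0.0163333.
After month 12 (no interest yet): B = £1,370.00 − 12·£34.92 = £950.96.

£950.96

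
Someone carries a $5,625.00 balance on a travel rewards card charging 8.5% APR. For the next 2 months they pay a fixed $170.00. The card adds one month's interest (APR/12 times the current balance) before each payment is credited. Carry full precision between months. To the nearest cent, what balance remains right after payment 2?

Monthly rate r = 8.5%/12 = 0.708333% = 0.00708333.
Each month: B ← B·(1+r) − $170.00.
Month 1: interest $39.84; balance after payment $5,494.84.
Month 2: interest $38.92; balance after payment $5,363.77.

$5,363.77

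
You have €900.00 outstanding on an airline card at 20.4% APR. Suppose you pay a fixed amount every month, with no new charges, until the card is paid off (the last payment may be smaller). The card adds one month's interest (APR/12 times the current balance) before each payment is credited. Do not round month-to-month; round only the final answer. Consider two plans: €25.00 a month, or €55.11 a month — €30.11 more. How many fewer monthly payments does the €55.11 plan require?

Monthly rate r = 20.4%/12 = 1.7% = 0.017.
At €25.00/mo: n = ⌈−ln(1 − rB₀/P)/ln(1+r)⌉ = 57 payments (last €4.11); total interest = total paid − €900.00 = €504.11.
At €55.11/mo: 20 payments (last €16.21); total interest €163.30.
Payments saved = 57 − 20 = 37.

37 fewer payments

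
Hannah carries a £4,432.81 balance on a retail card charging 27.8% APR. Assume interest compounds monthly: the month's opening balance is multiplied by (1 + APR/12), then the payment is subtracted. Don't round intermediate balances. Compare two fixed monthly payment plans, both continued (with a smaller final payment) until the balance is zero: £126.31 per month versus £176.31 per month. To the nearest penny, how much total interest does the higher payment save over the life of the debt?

Monthly rate r = 27.8%/12 = 2.31667% = 0.0231667.
At £126.31/mo: n = ⌈−ln(1 − rB₀/P)/ln(1+r)⌉ = 74 payments (last £27.36); total interest = total paid − £4,432.81 = £4,815.18.
At £176.31/mo: 39 payments (last £23.97); total interest £2,290.94.
Interest saved = £4,815.18 − £2,290.94 = £2,524.24.

£2,524.24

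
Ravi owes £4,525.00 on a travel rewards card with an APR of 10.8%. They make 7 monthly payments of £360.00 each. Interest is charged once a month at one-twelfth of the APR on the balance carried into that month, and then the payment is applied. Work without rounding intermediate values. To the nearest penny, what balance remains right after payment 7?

Monthly rate r = 10.8%/12 = 0.9% = 0.009.
Each month: B ← B·(1+r) − £360.00.
Month 1: interest £40.73; balance after payment £4,205.73.
Month 2: interest £37.85; balance after payment £3,883.58.
Month 3: interest £34.95; balance after payment £3,558.53.
Month 4: interest £32.03; balance after payment £3,230.56.
Month 5: interest £29.07; balance after payment £2,899.63.
Month 6: interest £26.10; balance after payment £2,565.73.
Month 7: interest £23.09; balance after payment £2,228.82.

£2,228.82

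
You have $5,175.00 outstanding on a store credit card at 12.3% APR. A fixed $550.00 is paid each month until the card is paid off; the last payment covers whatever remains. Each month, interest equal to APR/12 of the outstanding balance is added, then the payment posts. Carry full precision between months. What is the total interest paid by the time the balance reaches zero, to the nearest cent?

$294.84

Monthly rate r = 12.3%/12 = 1.025% = 0.01025.
Payoff takes n = ⌈−ln(1 − rB₀/P)/ln(1+r)⌉ = ⌈9.945⌉ = 10 payments; the last is $519.84.
Total paid = 9·$550.00 + $519.84 = $5,469.84.
Total interest = total paid − principal = $5,469.84 − $5,175.00 = $294.84.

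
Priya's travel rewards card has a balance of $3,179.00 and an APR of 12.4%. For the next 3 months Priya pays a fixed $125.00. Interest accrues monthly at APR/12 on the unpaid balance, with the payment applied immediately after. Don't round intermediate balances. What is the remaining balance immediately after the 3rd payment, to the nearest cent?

Monthly rate r = 12.4%/12 = 1.03333% = 0.0103333.
Each month: B ← B·(1+r) − $125.00.
Month 1: interest $32.85; balance after payment $3,086.85.
Month 2: interest $31.90; balance after payment $2,993.75.
Month 3: interest $30.94; balance after payment $2,899.68.

$2,899.68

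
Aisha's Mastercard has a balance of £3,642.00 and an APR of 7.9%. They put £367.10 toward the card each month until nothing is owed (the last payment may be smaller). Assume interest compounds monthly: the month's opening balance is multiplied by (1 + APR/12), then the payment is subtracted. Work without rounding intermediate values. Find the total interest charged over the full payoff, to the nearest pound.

Monthly rate r = 7.9%/12 = 0.658333% = 0.00658333.
Payoff takes n = ⌈−ln(1 − rB₀/P)/ln(1+r)⌉ = ⌈10.294⌉ = 11 payments; the last is £108.02.
Total paid = 10·£367.10 + £108.02 = £3,779.02.
Total interest = total paid − principal = £3,779.02 − £3,642.00 = £137.02.

£137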